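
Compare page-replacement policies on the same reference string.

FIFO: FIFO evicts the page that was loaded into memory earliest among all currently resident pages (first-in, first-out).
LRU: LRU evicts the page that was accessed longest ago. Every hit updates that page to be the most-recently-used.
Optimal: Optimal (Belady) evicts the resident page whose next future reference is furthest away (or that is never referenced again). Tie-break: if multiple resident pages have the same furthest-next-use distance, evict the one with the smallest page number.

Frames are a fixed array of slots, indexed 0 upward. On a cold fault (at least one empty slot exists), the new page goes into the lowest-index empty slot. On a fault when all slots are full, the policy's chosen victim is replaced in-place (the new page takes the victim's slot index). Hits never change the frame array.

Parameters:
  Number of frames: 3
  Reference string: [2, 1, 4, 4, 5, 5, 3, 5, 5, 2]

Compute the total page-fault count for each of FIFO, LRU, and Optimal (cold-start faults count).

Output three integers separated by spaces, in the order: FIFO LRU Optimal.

--- FIFO ---
  step 0: ref 2 -> FAULT, frames=[2,-,-] (faults so far: 1)
  step 1: ref 1 -> FAULT, frames=[2,1,-] (faults so far: 2)
  step 2: ref 4 -> FAULT, frames=[2,1,4] (faults so far: 3)
  step 3: ref 4 -> HIT, frames=[2,1,4] (faults so far: 3)
  step 4: ref 5 -> FAULT, evict 2, frames=[5,1,4] (faults so far: 4)
  step 5: ref 5 -> HIT, frames=[5,1,4] (faults so far: 4)
  step 6: ref 3 -> FAULT, evict 1, frames=[5,3,4] (faults so far: 5)
  step 7: ref 5 -> HIT, frames=[5,3,4] (faults so far: 5)
  step 8: ref 5 -> HIT, frames=[5,3,4] (faults so far: 5)
  step 9: ref 2 -> FAULT, evict 4, frames=[5,3,2] (faults so far: 6)
  FIFO total faults: 6
--- LRU ---
  step 0: ref 2 -> FAULT, frames=[2,-,-] (faults so far: 1)
  step 1: ref 1 -> FAULT, frames=[2,1,-] (faults so far: 2)
  step 2: ref 4 -> FAULT, frames=[2,1,4] (faults so far: 3)
  step 3: ref 4 -> HIT, frames=[2,1,4] (faults so far: 3)
  step 4: ref 5 -> FAULT, evict 2, frames=[5,1,4] (faults so far: 4)
  step 5: ref 5 -> HIT, frames=[5,1,4] (faults so far: 4)
  step 6: ref 3 -> FAULT, evict 1, frames=[5,3,4] (faults so far: 5)
  step 7: ref 5 -> HIT, frames=[5,3,4] (faults so far: 5)
  step 8: ref 5 -> HIT, frames=[5,3,4] (faults so far: 5)
  step 9: ref 2 -> FAULT, evict 4, frames=[5,3,2] (faults so far: 6)
  LRU total faults: 6
--- Optimal ---
  step 0: ref 2 -> FAULT, frames=[2,-,-] (faults so far: 1)
  step 1: ref 1 -> FAULT, frames=[2,1,-] (faults so far: 2)
  step 2: ref 4 -> FAULT, frames=[2,1,4] (faults so far: 3)
  step 3: ref 4 -> HIT, frames=[2,1,4] (faults so far: 3)
  step 4: ref 5 -> FAULT, evict 1, frames=[2,5,4] (faults so far: 4)
  step 5: ref 5 -> HIT, frames=[2,5,4] (faults so far: 4)
  step 6: ref 3 -> FAULT, evict 4, frames=[2,5,3] (faults so far: 5)
  step 7: ref 5 -> HIT, frames=[2,5,3] (faults so far: 5)
  step 8: ref 5 -> HIT, frames=[2,5,3] (faults so far: 5)
  step 9: ref 2 -> HIT, frames=[2,5,3] (faults so far: 5)
  Optimal total faults: 5

Answer: 6 6 5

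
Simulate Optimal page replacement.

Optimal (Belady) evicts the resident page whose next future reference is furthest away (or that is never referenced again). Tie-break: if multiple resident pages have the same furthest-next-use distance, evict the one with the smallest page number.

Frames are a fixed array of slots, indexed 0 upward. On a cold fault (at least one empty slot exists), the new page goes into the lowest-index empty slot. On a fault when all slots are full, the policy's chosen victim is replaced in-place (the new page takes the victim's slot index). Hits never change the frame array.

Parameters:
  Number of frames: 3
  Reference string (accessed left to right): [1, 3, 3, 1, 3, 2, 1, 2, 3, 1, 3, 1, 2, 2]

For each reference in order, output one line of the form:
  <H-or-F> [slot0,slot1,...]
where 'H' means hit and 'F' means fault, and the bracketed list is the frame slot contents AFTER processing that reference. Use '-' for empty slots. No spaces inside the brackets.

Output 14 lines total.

F [1,-,-]
F [1,3,-]
H [1,3,-]
H [1,3,-]
H [1,3,-]
F [1,3,2]
H [1,3,2]
H [1,3,2]
H [1,3,2]
H [1,3,2]
H [1,3,2]
H [1,3,2]
H [1,3,2]
H [1,3,2]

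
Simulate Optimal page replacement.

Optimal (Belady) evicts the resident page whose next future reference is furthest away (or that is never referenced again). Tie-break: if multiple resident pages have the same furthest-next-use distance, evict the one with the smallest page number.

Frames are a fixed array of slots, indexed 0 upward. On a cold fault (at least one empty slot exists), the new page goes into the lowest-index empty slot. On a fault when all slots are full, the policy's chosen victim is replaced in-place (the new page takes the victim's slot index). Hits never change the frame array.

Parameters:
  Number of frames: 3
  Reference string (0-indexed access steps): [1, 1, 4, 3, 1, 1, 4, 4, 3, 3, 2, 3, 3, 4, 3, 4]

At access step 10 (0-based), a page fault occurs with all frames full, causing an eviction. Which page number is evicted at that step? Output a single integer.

Step 0: ref 1 -> FAULT, frames=[1,-,-]
Step 1: ref 1 -> HIT, frames=[1,-,-]
Step 2: ref 4 -> FAULT, frames=[1,4,-]
Step 3: ref 3 -> FAULT, frames=[1,4,3]
Step 4: ref 1 -> HIT, frames=[1,4,3]
Step 5: ref 1 -> HIT, frames=[1,4,3]
Step 6: ref 4 -> HIT, frames=[1,4,3]
Step 7: ref 4 -> HIT, frames=[1,4,3]
Step 8: ref 3 -> HIT, frames=[1,4,3]
Step 9: ref 3 -> HIT, frames=[1,4,3]
Step 10: ref 2 -> FAULT, evict 1, frames=[2,4,3]
At step 10: evicted page 1

Answer: 1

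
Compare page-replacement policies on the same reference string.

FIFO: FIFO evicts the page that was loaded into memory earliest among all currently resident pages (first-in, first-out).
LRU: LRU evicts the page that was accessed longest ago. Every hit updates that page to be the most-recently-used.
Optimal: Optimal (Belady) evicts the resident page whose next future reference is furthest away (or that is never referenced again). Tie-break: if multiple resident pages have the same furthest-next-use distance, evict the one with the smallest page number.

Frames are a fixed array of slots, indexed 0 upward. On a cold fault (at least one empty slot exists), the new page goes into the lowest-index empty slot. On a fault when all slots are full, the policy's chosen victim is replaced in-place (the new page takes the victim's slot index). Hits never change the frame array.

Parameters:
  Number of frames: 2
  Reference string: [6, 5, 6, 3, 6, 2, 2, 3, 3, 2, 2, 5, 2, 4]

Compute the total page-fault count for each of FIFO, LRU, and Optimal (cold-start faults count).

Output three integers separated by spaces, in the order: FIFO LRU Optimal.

Answer: 9 7 6

Derivation:
--- FIFO ---
  step 0: ref 6 -> FAULT, frames=[6,-] (faults so far: 1)
  step 1: ref 5 -> FAULT, frames=[6,5] (faults so far: 2)
  step 2: ref 6 -> HIT, frames=[6,5] (faults so far: 2)
  step 3: ref 3 -> FAULT, evict 6, frames=[3,5] (faults so far: 3)
  step 4: ref 6 -> FAULT, evict 5, frames=[3,6] (faults so far: 4)
  step 5: ref 2 -> FAULT, evict 3, frames=[2,6] (faults so far: 5)
  step 6: ref 2 -> HIT, frames=[2,6] (faults so far: 5)
  step 7: ref 3 -> FAULT, evict 6, frames=[2,3] (faults so far: 6)
  step 8: ref 3 -> HIT, frames=[2,3] (faults so far: 6)
  step 9: ref 2 -> HIT, frames=[2,3] (faults so far: 6)
  step 10: ref 2 -> HIT, frames=[2,3] (faults so far: 6)
  step 11: ref 5 -> FAULT, evict 2, frames=[5,3] (faults so far: 7)
  step 12: ref 2 -> FAULT, evict 3, frames=[5,2] (faults so far: 8)
  step 13: ref 4 -> FAULT, evict 5, frames=[4,2] (faults so far: 9)
  FIFO total faults: 9
--- LRU ---
  step 0: ref 6 -> FAULT, frames=[6,-] (faults so far: 1)
  step 1: ref 5 -> FAULT, frames=[6,5] (faults so far: 2)
  step 2: ref 6 -> HIT, frames=[6,5] (faults so far: 2)
  step 3: ref 3 -> FAULT, evict 5, frames=[6,3] (faults so far: 3)
  step 4: ref 6 -> HIT, frames=[6,3] (faults so far: 3)
  step 5: ref 2 -> FAULT, evict 3, frames=[6,2] (faults so far: 4)
  step 6: ref 2 -> HIT, frames=[6,2] (faults so far: 4)
  step 7: ref 3 -> FAULT, evict 6, frames=[3,2] (faults so far: 5)
  step 8: ref 3 -> HIT, frames=[3,2] (faults so far: 5)
  step 9: ref 2 -> HIT, frames=[3,2] (faults so far: 5)
  step 10: ref 2 -> HIT, frames=[3,2] (faults so far: 5)
  step 11: ref 5 -> FAULT, evict 3, frames=[5,2] (faults so far: 6)
  step 12: ref 2 -> HIT, frames=[5,2] (faults so far: 6)
  step 13: ref 4 -> FAULT, evict 5, frames=[4,2] (faults so far: 7)
  LRU total faults: 7
--- Optimal ---
  step 0: ref 6 -> FAULT, frames=[6,-] (faults so far: 1)
  step 1: ref 5 -> FAULT, frames=[6,5] (faults so far: 2)
  step 2: ref 6 -> HIT, frames=[6,5] (faults so far: 2)
  step 3: ref 3 -> FAULT, evict 5, frames=[6,3] (faults so far: 3)
  step 4: ref 6 -> HIT, frames=[6,3] (faults so far: 3)
  step 5: ref 2 -> FAULT, evict 6, frames=[2,3] (faults so far: 4)
  step 6: ref 2 -> HIT, frames=[2,3] (faults so far: 4)
  step 7: ref 3 -> HIT, frames=[2,3] (faults so far: 4)
  step 8: ref 3 -> HIT, frames=[2,3] (faults so far: 4)
  step 9: ref 2 -> HIT, frames=[2,3] (faults so far: 4)
  step 10: ref 2 -> HIT, frames=[2,3] (faults so far: 4)
  step 11: ref 5 -> FAULT, evict 3, frames=[2,5] (faults so far: 5)
  step 12: ref 2 -> HIT, frames=[2,5] (faults so far: 5)
  step 13: ref 4 -> FAULT, evict 2, frames=[4,5] (faults so far: 6)
  Optimal total faults: 6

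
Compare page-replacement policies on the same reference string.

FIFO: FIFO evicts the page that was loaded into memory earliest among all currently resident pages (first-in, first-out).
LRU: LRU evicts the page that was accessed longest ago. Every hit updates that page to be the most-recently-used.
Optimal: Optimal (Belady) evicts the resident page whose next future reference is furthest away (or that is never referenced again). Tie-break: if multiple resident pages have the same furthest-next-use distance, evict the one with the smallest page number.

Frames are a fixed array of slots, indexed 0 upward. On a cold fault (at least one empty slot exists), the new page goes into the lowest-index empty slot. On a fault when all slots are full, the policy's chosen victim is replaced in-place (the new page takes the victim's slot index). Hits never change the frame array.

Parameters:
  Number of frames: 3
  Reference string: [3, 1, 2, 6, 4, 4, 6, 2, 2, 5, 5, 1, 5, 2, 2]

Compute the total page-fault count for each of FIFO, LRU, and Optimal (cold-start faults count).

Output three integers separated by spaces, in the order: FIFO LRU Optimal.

--- FIFO ---
  step 0: ref 3 -> FAULT, frames=[3,-,-] (faults so far: 1)
  step 1: ref 1 -> FAULT, frames=[3,1,-] (faults so far: 2)
  step 2: ref 2 -> FAULT, frames=[3,1,2] (faults so far: 3)
  step 3: ref 6 -> FAULT, evict 3, frames=[6,1,2] (faults so far: 4)
  step 4: ref 4 -> FAULT, evict 1, frames=[6,4,2] (faults so far: 5)
  step 5: ref 4 -> HIT, frames=[6,4,2] (faults so far: 5)
  step 6: ref 6 -> HIT, frames=[6,4,2] (faults so far: 5)
  step 7: ref 2 -> HIT, frames=[6,4,2] (faults so far: 5)
  step 8: ref 2 -> HIT, frames=[6,4,2] (faults so far: 5)
  step 9: ref 5 -> FAULT, evict 2, frames=[6,4,5] (faults so far: 6)
  step 10: ref 5 -> HIT, frames=[6,4,5] (faults so far: 6)
  step 11: ref 1 -> FAULT, evict 6, frames=[1,4,5] (faults so far: 7)
  step 12: ref 5 -> HIT, frames=[1,4,5] (faults so far: 7)
  step 13: ref 2 -> FAULT, evict 4, frames=[1,2,5] (faults so far: 8)
  step 14: ref 2 -> HIT, frames=[1,2,5] (faults so far: 8)
  FIFO total faults: 8
--- LRU ---
  step 0: ref 3 -> FAULT, frames=[3,-,-] (faults so far: 1)
  step 1: ref 1 -> FAULT, frames=[3,1,-] (faults so far: 2)
  step 2: ref 2 -> FAULT, frames=[3,1,2] (faults so far: 3)
  step 3: ref 6 -> FAULT, evict 3, frames=[6,1,2] (faults so far: 4)
  step 4: ref 4 -> FAULT, evict 1, frames=[6,4,2] (faults so far: 5)
  step 5: ref 4 -> HIT, frames=[6,4,2] (faults so far: 5)
  step 6: ref 6 -> HIT, frames=[6,4,2] (faults so far: 5)
  step 7: ref 2 -> HIT, frames=[6,4,2] (faults so far: 5)
  step 8: ref 2 -> HIT, frames=[6,4,2] (faults so far: 5)
  step 9: ref 5 -> FAULT, evict 4, frames=[6,5,2] (faults so far: 6)
  step 10: ref 5 -> HIT, frames=[6,5,2] (faults so far: 6)
  step 11: ref 1 -> FAULT, evict 6, frames=[1,5,2] (faults so far: 7)
  step 12: ref 5 -> HIT, frames=[1,5,2] (faults so far: 7)
  step 13: ref 2 -> HIT, frames=[1,5,2] (faults so far: 7)
  step 14: ref 2 -> HIT, frames=[1,5,2] (faults so far: 7)
  LRU total faults: 7
--- Optimal ---
  step 0: ref 3 -> FAULT, frames=[3,-,-] (faults so far: 1)
  step 1: ref 1 -> FAULT, frames=[3,1,-] (faults so far: 2)
  step 2: ref 2 -> FAULT, frames=[3,1,2] (faults so far: 3)
  step 3: ref 6 -> FAULT, evict 3, frames=[6,1,2] (faults so far: 4)
  step 4: ref 4 -> FAULT, evict 1, frames=[6,4,2] (faults so far: 5)
  step 5: ref 4 -> HIT, frames=[6,4,2] (faults so far: 5)
  step 6: ref 6 -> HIT, frames=[6,4,2] (faults so far: 5)
  step 7: ref 2 -> HIT, frames=[6,4,2] (faults so far: 5)
  step 8: ref 2 -> HIT, frames=[6,4,2] (faults so far: 5)
  step 9: ref 5 -> FAULT, evict 4, frames=[6,5,2] (faults so far: 6)
  step 10: ref 5 -> HIT, frames=[6,5,2] (faults so far: 6)
  step 11: ref 1 -> FAULT, evict 6, frames=[1,5,2] (faults so far: 7)
  step 12: ref 5 -> HIT, frames=[1,5,2] (faults so far: 7)
  step 13: ref 2 -> HIT, frames=[1,5,2] (faults so far: 7)
  step 14: ref 2 -> HIT, frames=[1,5,2] (faults so far: 7)
  Optimal total faults: 7

Answer: 8 7 7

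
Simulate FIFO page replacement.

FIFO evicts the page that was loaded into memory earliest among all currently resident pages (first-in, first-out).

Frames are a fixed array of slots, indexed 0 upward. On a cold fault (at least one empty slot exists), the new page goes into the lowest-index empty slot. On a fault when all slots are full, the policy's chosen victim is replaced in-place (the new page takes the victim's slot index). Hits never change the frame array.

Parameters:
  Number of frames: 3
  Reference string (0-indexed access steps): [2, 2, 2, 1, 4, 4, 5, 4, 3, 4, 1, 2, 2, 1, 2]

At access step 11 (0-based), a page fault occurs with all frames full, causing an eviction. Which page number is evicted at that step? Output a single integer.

Step 0: ref 2 -> FAULT, frames=[2,-,-]
Step 1: ref 2 -> HIT, frames=[2,-,-]
Step 2: ref 2 -> HIT, frames=[2,-,-]
Step 3: ref 1 -> FAULT, frames=[2,1,-]
Step 4: ref 4 -> FAULT, frames=[2,1,4]
Step 5: ref 4 -> HIT, frames=[2,1,4]
Step 6: ref 5 -> FAULT, evict 2, frames=[5,1,4]
Step 7: ref 4 -> HIT, frames=[5,1,4]
Step 8: ref 3 -> FAULT, evict 1, frames=[5,3,4]
Step 9: ref 4 -> HIT, frames=[5,3,4]
Step 10: ref 1 -> FAULT, evict 4, frames=[5,3,1]
Step 11: ref 2 -> FAULT, evict 5, frames=[2,3,1]
At step 11: evicted page 5

Answer: 5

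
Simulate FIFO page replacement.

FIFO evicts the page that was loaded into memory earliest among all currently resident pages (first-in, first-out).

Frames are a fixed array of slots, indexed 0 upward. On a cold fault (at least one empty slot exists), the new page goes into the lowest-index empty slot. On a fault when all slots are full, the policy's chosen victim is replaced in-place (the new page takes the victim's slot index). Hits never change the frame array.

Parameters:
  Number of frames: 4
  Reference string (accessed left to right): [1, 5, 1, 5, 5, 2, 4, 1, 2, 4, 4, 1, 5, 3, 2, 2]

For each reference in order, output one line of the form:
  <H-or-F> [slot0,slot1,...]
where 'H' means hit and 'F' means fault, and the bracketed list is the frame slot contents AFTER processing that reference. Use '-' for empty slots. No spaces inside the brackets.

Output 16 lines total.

F [1,-,-,-]
F [1,5,-,-]
H [1,5,-,-]
H [1,5,-,-]
H [1,5,-,-]
F [1,5,2,-]
F [1,5,2,4]
H [1,5,2,4]
H [1,5,2,4]
H [1,5,2,4]
H [1,5,2,4]
H [1,5,2,4]
H [1,5,2,4]
F [3,5,2,4]
H [3,5,2,4]
H [3,5,2,4]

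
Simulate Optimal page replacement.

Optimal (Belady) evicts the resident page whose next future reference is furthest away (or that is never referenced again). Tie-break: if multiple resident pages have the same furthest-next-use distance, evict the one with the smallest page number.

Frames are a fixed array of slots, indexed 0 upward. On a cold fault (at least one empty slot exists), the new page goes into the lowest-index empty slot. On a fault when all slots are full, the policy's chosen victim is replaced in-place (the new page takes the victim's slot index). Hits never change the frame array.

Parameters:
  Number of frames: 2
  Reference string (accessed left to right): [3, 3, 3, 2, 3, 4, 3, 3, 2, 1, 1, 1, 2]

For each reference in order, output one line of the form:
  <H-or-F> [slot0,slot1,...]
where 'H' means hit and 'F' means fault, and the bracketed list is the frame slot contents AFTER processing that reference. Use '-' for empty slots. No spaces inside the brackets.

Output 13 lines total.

F [3,-]
H [3,-]
H [3,-]
F [3,2]
H [3,2]
F [3,4]
H [3,4]
H [3,4]
F [2,4]
F [2,1]
H [2,1]
H [2,1]
H [2,1]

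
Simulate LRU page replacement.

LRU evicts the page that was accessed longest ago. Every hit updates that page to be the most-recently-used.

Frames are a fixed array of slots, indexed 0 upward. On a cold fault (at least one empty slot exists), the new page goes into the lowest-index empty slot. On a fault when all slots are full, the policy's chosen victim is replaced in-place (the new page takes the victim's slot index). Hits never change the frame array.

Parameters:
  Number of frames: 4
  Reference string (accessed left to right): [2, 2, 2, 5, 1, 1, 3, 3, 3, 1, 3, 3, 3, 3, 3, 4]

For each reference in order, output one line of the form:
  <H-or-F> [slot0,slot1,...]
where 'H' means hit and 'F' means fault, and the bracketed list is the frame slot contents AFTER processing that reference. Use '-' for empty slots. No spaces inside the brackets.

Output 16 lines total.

F [2,-,-,-]
H [2,-,-,-]
H [2,-,-,-]
F [2,5,-,-]
F [2,5,1,-]
H [2,5,1,-]
F [2,5,1,3]
H [2,5,1,3]
H [2,5,1,3]
H [2,5,1,3]
H [2,5,1,3]
H [2,5,1,3]
H [2,5,1,3]
H [2,5,1,3]
H [2,5,1,3]
F [4,5,1,3]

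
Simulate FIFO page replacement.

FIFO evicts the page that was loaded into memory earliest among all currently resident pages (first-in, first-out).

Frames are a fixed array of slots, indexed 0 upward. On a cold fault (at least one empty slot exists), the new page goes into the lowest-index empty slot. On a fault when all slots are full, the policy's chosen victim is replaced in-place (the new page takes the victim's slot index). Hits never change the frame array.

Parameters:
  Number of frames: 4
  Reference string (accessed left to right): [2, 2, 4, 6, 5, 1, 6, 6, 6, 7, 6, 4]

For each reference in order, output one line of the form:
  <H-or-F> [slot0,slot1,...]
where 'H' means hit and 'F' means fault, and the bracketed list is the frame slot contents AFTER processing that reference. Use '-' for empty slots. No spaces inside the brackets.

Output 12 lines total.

F [2,-,-,-]
H [2,-,-,-]
F [2,4,-,-]
F [2,4,6,-]
F [2,4,6,5]
F [1,4,6,5]
H [1,4,6,5]
H [1,4,6,5]
H [1,4,6,5]
F [1,7,6,5]
H [1,7,6,5]
F [1,7,4,5]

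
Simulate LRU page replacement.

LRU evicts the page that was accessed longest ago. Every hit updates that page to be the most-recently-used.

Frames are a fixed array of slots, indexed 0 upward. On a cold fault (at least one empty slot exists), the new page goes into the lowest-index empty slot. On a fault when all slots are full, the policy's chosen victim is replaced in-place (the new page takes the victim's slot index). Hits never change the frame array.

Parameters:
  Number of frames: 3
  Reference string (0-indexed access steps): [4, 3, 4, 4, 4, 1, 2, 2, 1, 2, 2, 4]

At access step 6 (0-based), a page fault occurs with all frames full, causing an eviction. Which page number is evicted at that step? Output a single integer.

Answer: 3

Derivation:
Step 0: ref 4 -> FAULT, frames=[4,-,-]
Step 1: ref 3 -> FAULT, frames=[4,3,-]
Step 2: ref 4 -> HIT, frames=[4,3,-]
Step 3: ref 4 -> HIT, frames=[4,3,-]
Step 4: ref 4 -> HIT, frames=[4,3,-]
Step 5: ref 1 -> FAULT, frames=[4,3,1]
Step 6: ref 2 -> FAULT, evict 3, frames=[4,2,1]
At step 6: evicted page 3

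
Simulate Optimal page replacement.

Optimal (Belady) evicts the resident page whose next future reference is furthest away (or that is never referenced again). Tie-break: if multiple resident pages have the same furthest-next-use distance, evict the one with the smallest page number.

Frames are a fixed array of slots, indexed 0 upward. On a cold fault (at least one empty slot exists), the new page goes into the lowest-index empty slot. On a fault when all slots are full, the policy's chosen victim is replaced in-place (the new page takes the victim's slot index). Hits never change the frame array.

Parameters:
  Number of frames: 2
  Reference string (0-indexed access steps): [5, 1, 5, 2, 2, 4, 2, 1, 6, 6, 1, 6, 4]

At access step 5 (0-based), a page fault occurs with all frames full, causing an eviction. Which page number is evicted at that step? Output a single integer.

Answer: 1

Derivation:
Step 0: ref 5 -> FAULT, frames=[5,-]
Step 1: ref 1 -> FAULT, frames=[5,1]
Step 2: ref 5 -> HIT, frames=[5,1]
Step 3: ref 2 -> FAULT, evict 5, frames=[2,1]
Step 4: ref 2 -> HIT, frames=[2,1]
Step 5: ref 4 -> FAULT, evict 1, frames=[2,4]
At step 5: evicted page 1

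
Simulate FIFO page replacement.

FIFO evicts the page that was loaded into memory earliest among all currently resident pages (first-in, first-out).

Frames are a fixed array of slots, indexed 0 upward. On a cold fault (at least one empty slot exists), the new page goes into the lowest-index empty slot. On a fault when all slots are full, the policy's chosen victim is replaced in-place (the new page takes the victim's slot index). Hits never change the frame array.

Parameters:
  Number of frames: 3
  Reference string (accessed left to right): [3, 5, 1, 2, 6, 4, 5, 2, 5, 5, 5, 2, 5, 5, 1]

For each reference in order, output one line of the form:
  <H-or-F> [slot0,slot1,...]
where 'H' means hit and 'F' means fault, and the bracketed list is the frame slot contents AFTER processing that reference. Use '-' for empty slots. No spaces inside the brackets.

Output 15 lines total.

F [3,-,-]
F [3,5,-]
F [3,5,1]
F [2,5,1]
F [2,6,1]
F [2,6,4]
F [5,6,4]
F [5,2,4]
H [5,2,4]
H [5,2,4]
H [5,2,4]
H [5,2,4]
H [5,2,4]
H [5,2,4]
F [5,2,1]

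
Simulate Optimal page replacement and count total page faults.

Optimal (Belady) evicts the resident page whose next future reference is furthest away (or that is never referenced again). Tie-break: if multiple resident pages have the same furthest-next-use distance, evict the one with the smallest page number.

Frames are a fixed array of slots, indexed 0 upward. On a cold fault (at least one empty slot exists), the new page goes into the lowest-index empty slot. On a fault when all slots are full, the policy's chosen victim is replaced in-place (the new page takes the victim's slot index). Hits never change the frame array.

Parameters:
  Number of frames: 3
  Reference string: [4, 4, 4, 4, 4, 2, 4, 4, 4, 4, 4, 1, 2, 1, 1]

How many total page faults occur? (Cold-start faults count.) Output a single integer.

Step 0: ref 4 → FAULT, frames=[4,-,-]
Step 1: ref 4 → HIT, frames=[4,-,-]
Step 2: ref 4 → HIT, frames=[4,-,-]
Step 3: ref 4 → HIT, frames=[4,-,-]
Step 4: ref 4 → HIT, frames=[4,-,-]
Step 5: ref 2 → FAULT, frames=[4,2,-]
Step 6: ref 4 → HIT, frames=[4,2,-]
Step 7: ref 4 → HIT, frames=[4,2,-]
Step 8: ref 4 → HIT, frames=[4,2,-]
Step 9: ref 4 → HIT, frames=[4,2,-]
Step 10: ref 4 → HIT, frames=[4,2,-]
Step 11: ref 1 → FAULT, frames=[4,2,1]
Step 12: ref 2 → HIT, frames=[4,2,1]
Step 13: ref 1 → HIT, frames=[4,2,1]
Step 14: ref 1 → HIT, frames=[4,2,1]
Total faults: 3

Answer: 3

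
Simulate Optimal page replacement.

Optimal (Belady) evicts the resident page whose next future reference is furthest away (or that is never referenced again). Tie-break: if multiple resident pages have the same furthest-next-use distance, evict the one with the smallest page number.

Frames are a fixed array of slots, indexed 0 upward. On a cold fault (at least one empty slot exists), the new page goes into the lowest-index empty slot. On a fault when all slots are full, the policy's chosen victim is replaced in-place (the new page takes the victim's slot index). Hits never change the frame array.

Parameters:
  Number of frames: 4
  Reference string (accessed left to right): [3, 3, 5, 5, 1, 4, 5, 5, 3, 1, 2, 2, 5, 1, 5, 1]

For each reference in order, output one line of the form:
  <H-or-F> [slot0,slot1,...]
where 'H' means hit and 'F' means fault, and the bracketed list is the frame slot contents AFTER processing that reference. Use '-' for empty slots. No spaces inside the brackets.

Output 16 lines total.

F [3,-,-,-]
H [3,-,-,-]
F [3,5,-,-]
H [3,5,-,-]
F [3,5,1,-]
F [3,5,1,4]
H [3,5,1,4]
H [3,5,1,4]
H [3,5,1,4]
H [3,5,1,4]
F [2,5,1,4]
H [2,5,1,4]
H [2,5,1,4]
H [2,5,1,4]
H [2,5,1,4]
H [2,5,1,4]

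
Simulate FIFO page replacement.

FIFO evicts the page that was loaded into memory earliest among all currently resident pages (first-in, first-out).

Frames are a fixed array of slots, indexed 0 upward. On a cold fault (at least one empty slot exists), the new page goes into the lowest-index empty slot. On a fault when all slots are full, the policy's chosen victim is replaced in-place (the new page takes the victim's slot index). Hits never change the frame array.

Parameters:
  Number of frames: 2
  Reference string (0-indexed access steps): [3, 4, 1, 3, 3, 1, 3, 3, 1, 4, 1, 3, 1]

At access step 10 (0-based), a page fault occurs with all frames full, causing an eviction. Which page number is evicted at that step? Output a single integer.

Answer: 3

Derivation:
Step 0: ref 3 -> FAULT, frames=[3,-]
Step 1: ref 4 -> FAULT, frames=[3,4]
Step 2: ref 1 -> FAULT, evict 3, frames=[1,4]
Step 3: ref 3 -> FAULT, evict 4, frames=[1,3]
Step 4: ref 3 -> HIT, frames=[1,3]
Step 5: ref 1 -> HIT, frames=[1,3]
Step 6: ref 3 -> HIT, frames=[1,3]
Step 7: ref 3 -> HIT, frames=[1,3]
Step 8: ref 1 -> HIT, frames=[1,3]
Step 9: ref 4 -> FAULT, evict 1, frames=[4,3]
Step 10: ref 1 -> FAULT, evict 3, frames=[4,1]
At step 10: evicted page 3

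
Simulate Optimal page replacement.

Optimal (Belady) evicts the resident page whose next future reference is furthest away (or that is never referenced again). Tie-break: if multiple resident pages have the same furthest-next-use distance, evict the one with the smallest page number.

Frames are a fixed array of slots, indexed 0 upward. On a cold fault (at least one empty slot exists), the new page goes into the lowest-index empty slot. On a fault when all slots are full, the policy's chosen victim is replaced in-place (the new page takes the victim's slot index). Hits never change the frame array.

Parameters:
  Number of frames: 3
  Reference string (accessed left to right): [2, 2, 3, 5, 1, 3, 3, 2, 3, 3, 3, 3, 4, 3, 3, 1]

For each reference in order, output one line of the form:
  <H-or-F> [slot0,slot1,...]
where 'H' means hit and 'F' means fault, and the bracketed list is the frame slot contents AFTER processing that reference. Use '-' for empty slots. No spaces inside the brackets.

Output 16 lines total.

F [2,-,-]
H [2,-,-]
F [2,3,-]
F [2,3,5]
F [2,3,1]
H [2,3,1]
H [2,3,1]
H [2,3,1]
H [2,3,1]
H [2,3,1]
H [2,3,1]
H [2,3,1]
F [4,3,1]
H [4,3,1]
H [4,3,1]
H [4,3,1]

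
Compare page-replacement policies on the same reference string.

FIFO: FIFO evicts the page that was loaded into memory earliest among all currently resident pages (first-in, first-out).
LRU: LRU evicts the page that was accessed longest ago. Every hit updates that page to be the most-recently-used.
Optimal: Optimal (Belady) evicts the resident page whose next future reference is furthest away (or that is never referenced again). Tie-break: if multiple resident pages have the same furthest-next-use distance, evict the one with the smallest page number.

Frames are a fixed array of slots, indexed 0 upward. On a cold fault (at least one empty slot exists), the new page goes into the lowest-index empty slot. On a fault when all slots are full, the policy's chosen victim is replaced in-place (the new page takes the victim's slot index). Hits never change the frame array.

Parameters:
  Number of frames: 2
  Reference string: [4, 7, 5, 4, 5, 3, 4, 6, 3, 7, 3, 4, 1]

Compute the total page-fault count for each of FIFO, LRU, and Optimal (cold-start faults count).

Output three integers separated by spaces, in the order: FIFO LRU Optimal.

--- FIFO ---
  step 0: ref 4 -> FAULT, frames=[4,-] (faults so far: 1)
  step 1: ref 7 -> FAULT, frames=[4,7] (faults so far: 2)
  step 2: ref 5 -> FAULT, evict 4, frames=[5,7] (faults so far: 3)
  step 3: ref 4 -> FAULT, evict 7, frames=[5,4] (faults so far: 4)
  step 4: ref 5 -> HIT, frames=[5,4] (faults so far: 4)
  step 5: ref 3 -> FAULT, evict 5, frames=[3,4] (faults so far: 5)
  step 6: ref 4 -> HIT, frames=[3,4] (faults so far: 5)
  step 7: ref 6 -> FAULT, evict 4, frames=[3,6] (faults so far: 6)
  step 8: ref 3 -> HIT, frames=[3,6] (faults so far: 6)
  step 9: ref 7 -> FAULT, evict 3, frames=[7,6] (faults so far: 7)
  step 10: ref 3 -> FAULT, evict 6, frames=[7,3] (faults so far: 8)
  step 11: ref 4 -> FAULT, evict 7, frames=[4,3] (faults so far: 9)
  step 12: ref 1 -> FAULT, evict 3, frames=[4,1] (faults so far: 10)
  FIFO total faults: 10
--- LRU ---
  step 0: ref 4 -> FAULT, frames=[4,-] (faults so far: 1)
  step 1: ref 7 -> FAULT, frames=[4,7] (faults so far: 2)
  step 2: ref 5 -> FAULT, evict 4, frames=[5,7] (faults so far: 3)
  step 3: ref 4 -> FAULT, evict 7, frames=[5,4] (faults so far: 4)
  step 4: ref 5 -> HIT, frames=[5,4] (faults so far: 4)
  step 5: ref 3 -> FAULT, evict 4, frames=[5,3] (faults so far: 5)
  step 6: ref 4 -> FAULT, evict 5, frames=[4,3] (faults so far: 6)
  step 7: ref 6 -> FAULT, evict 3, frames=[4,6] (faults so far: 7)
  step 8: ref 3 -> FAULT, evict 4, frames=[3,6] (faults so far: 8)
  step 9: ref 7 -> FAULT, evict 6, frames=[3,7] (faults so far: 9)
  step 10: ref 3 -> HIT, frames=[3,7] (faults so far: 9)
  step 11: ref 4 -> FAULT, evict 7, frames=[3,4] (faults so far: 10)
  step 12: ref 1 -> FAULT, evict 3, frames=[1,4] (faults so far: 11)
  LRU total faults: 11
--- Optimal ---
  step 0: ref 4 -> FAULT, frames=[4,-] (faults so far: 1)
  step 1: ref 7 -> FAULT, frames=[4,7] (faults so far: 2)
  step 2: ref 5 -> FAULT, evict 7, frames=[4,5] (faults so far: 3)
  step 3: ref 4 -> HIT, frames=[4,5] (faults so far: 3)
  step 4: ref 5 -> HIT, frames=[4,5] (faults so far: 3)
  step 5: ref 3 -> FAULT, evict 5, frames=[4,3] (faults so far: 4)
  step 6: ref 4 -> HIT, frames=[4,3] (faults so far: 4)
  step 7: ref 6 -> FAULT, evict 4, frames=[6,3] (faults so far: 5)
  step 8: ref 3 -> HIT, frames=[6,3] (faults so far: 5)
  step 9: ref 7 -> FAULT, evict 6, frames=[7,3] (faults so far: 6)
  step 10: ref 3 -> HIT, frames=[7,3] (faults so far: 6)
  step 11: ref 4 -> FAULT, evict 3, frames=[7,4] (faults so far: 7)
  step 12: ref 1 -> FAULT, evict 4, frames=[7,1] (faults so far: 8)
  Optimal total faults: 8

Answer: 10 11 8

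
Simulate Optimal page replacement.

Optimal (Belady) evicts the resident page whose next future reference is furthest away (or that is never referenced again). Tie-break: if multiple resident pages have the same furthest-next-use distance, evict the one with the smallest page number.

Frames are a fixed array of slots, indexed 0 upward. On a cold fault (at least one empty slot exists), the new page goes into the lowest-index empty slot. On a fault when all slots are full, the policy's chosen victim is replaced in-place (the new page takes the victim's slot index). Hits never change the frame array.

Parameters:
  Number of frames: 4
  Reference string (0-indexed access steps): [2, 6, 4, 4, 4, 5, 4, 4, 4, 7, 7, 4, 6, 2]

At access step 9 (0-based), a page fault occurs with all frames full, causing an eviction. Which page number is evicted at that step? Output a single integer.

Step 0: ref 2 -> FAULT, frames=[2,-,-,-]
Step 1: ref 6 -> FAULT, frames=[2,6,-,-]
Step 2: ref 4 -> FAULT, frames=[2,6,4,-]
Step 3: ref 4 -> HIT, frames=[2,6,4,-]
Step 4: ref 4 -> HIT, frames=[2,6,4,-]
Step 5: ref 5 -> FAULT, frames=[2,6,4,5]
Step 6: ref 4 -> HIT, frames=[2,6,4,5]
Step 7: ref 4 -> HIT, frames=[2,6,4,5]
Step 8: ref 4 -> HIT, frames=[2,6,4,5]
Step 9: ref 7 -> FAULT, evict 5, frames=[2,6,4,7]
At step 9: evicted page 5

Answer: 5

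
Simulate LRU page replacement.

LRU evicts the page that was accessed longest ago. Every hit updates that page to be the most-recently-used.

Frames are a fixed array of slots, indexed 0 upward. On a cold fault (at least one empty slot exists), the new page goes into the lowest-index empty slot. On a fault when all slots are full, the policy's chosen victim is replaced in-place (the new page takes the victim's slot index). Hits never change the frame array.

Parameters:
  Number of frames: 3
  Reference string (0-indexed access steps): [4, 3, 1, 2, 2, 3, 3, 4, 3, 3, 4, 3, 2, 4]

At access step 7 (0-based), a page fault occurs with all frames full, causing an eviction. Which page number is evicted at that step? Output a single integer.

Step 0: ref 4 -> FAULT, frames=[4,-,-]
Step 1: ref 3 -> FAULT, frames=[4,3,-]
Step 2: ref 1 -> FAULT, frames=[4,3,1]
Step 3: ref 2 -> FAULT, evict 4, frames=[2,3,1]
Step 4: ref 2 -> HIT, frames=[2,3,1]
Step 5: ref 3 -> HIT, frames=[2,3,1]
Step 6: ref 3 -> HIT, frames=[2,3,1]
Step 7: ref 4 -> FAULT, evict 1, frames=[2,3,4]
At step 7: evicted page 1

Answer: 1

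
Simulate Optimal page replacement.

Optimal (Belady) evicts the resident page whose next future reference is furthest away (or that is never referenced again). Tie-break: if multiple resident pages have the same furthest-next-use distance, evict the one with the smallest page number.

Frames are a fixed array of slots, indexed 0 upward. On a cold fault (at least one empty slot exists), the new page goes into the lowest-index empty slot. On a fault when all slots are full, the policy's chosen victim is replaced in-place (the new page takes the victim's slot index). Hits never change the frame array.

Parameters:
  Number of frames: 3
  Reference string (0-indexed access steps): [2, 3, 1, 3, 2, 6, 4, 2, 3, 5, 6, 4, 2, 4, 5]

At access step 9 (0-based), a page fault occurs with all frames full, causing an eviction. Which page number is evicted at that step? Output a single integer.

Step 0: ref 2 -> FAULT, frames=[2,-,-]
Step 1: ref 3 -> FAULT, frames=[2,3,-]
Step 2: ref 1 -> FAULT, frames=[2,3,1]
Step 3: ref 3 -> HIT, frames=[2,3,1]
Step 4: ref 2 -> HIT, frames=[2,3,1]
Step 5: ref 6 -> FAULT, evict 1, frames=[2,3,6]
Step 6: ref 4 -> FAULT, evict 6, frames=[2,3,4]
Step 7: ref 2 -> HIT, frames=[2,3,4]
Step 8: ref 3 -> HIT, frames=[2,3,4]
Step 9: ref 5 -> FAULT, evict 3, frames=[2,5,4]
At step 9: evicted page 3

Answer: 3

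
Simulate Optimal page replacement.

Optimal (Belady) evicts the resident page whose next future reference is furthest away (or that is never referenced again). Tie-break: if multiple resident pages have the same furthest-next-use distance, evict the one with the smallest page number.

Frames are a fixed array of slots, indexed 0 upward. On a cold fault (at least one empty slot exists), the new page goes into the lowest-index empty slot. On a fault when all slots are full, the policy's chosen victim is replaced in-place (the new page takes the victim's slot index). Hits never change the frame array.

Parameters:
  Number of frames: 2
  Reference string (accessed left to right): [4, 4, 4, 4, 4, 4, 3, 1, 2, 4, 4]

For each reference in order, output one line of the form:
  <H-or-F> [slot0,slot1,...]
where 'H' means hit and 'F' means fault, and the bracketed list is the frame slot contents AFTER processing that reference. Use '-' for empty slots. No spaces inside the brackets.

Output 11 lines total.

F [4,-]
H [4,-]
H [4,-]
H [4,-]
H [4,-]
H [4,-]
F [4,3]
F [4,1]
F [4,2]
H [4,2]
H [4,2]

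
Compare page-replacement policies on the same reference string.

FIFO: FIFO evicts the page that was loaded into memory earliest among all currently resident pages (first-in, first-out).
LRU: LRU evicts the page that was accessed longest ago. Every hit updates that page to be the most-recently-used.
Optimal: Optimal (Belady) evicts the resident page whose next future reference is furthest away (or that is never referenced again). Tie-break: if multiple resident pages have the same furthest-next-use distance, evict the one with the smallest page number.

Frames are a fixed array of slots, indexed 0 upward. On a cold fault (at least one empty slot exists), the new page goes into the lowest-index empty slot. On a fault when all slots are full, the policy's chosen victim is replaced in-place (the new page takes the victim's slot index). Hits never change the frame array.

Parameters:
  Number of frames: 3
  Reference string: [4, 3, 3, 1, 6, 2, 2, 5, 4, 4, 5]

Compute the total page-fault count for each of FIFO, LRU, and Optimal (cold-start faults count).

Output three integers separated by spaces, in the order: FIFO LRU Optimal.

Answer: 7 7 6

Derivation:
--- FIFO ---
  step 0: ref 4 -> FAULT, frames=[4,-,-] (faults so far: 1)
  step 1: ref 3 -> FAULT, frames=[4,3,-] (faults so far: 2)
  step 2: ref 3 -> HIT, frames=[4,3,-] (faults so far: 2)
  step 3: ref 1 -> FAULT, frames=[4,3,1] (faults so far: 3)
  step 4: ref 6 -> FAULT, evict 4, frames=[6,3,1] (faults so far: 4)
  step 5: ref 2 -> FAULT, evict 3, frames=[6,2,1] (faults so far: 5)
  step 6: ref 2 -> HIT, frames=[6,2,1] (faults so far: 5)
  step 7: ref 5 -> FAULT, evict 1, frames=[6,2,5] (faults so far: 6)
  step 8: ref 4 -> FAULT, evict 6, frames=[4,2,5] (faults so far: 7)
  step 9: ref 4 -> HIT, frames=[4,2,5] (faults so far: 7)
  step 10: ref 5 -> HIT, frames=[4,2,5] (faults so far: 7)
  FIFO total faults: 7
--- LRU ---
  step 0: ref 4 -> FAULT, frames=[4,-,-] (faults so far: 1)
  step 1: ref 3 -> FAULT, frames=[4,3,-] (faults so far: 2)
  step 2: ref 3 -> HIT, frames=[4,3,-] (faults so far: 2)
  step 3: ref 1 -> FAULT, frames=[4,3,1] (faults so far: 3)
  step 4: ref 6 -> FAULT, evict 4, frames=[6,3,1] (faults so far: 4)
  step 5: ref 2 -> FAULT, evict 3, frames=[6,2,1] (faults so far: 5)
  step 6: ref 2 -> HIT, frames=[6,2,1] (faults so far: 5)
  step 7: ref 5 -> FAULT, evict 1, frames=[6,2,5] (faults so far: 6)
  step 8: ref 4 -> FAULT, evict 6, frames=[4,2,5] (faults so far: 7)
  step 9: ref 4 -> HIT, frames=[4,2,5] (faults so far: 7)
  step 10: ref 5 -> HIT, frames=[4,2,5] (faults so far: 7)
  LRU total faults: 7
--- Optimal ---
  step 0: ref 4 -> FAULT, frames=[4,-,-] (faults so far: 1)
  step 1: ref 3 -> FAULT, frames=[4,3,-] (faults so far: 2)
  step 2: ref 3 -> HIT, frames=[4,3,-] (faults so far: 2)
  step 3: ref 1 -> FAULT, frames=[4,3,1] (faults so far: 3)
  step 4: ref 6 -> FAULT, evict 1, frames=[4,3,6] (faults so far: 4)
  step 5: ref 2 -> FAULT, evict 3, frames=[4,2,6] (faults so far: 5)
  step 6: ref 2 -> HIT, frames=[4,2,6] (faults so far: 5)
  step 7: ref 5 -> FAULT, evict 2, frames=[4,5,6] (faults so far: 6)
  step 8: ref 4 -> HIT, frames=[4,5,6] (faults so far: 6)
  step 9: ref 4 -> HIT, frames=[4,5,6] (faults so far: 6)
  step 10: ref 5 -> HIT, frames=[4,5,6] (faults so far: 6)
  Optimal total faults: 6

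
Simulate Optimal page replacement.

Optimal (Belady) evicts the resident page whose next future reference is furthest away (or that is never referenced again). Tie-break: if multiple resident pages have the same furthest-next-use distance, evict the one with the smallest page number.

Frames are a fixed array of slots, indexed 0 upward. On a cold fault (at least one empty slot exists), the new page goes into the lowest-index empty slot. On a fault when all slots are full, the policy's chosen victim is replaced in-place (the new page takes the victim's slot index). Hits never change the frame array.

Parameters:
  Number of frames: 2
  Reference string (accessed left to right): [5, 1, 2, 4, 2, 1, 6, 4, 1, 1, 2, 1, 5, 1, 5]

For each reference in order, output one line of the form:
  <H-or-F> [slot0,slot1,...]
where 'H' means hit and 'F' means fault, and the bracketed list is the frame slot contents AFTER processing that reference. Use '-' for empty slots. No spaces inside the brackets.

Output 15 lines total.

F [5,-]
F [5,1]
F [2,1]
F [2,4]
H [2,4]
F [1,4]
F [6,4]
H [6,4]
F [6,1]
H [6,1]
F [2,1]
H [2,1]
F [5,1]
H [5,1]
H [5,1]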